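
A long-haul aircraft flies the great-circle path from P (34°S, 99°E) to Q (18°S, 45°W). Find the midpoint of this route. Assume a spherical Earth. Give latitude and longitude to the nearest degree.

≈ (57°S, 15°E)

Convert each endpoint to a unit vector on the sphere (x = cos φ cos λ, y = cos φ sin λ, z = sin φ).
The central angle between the endpoints is δ = arccos(p₁·p₂) ≈ 2.055 rad (117.7°).
Interpolate at f = 1/2 with slerp weights a = sin((1−f)δ)/sin δ ≈ 0.967, b = sin(fδ)/sin δ ≈ 0.967.
p = a·p₁ + b·p₂ ≈ (0.525, 0.141, -0.839); φ = arcsin(p_z) ≈ -57.08°, λ = atan2(p_y, p_x) ≈ 15.09°.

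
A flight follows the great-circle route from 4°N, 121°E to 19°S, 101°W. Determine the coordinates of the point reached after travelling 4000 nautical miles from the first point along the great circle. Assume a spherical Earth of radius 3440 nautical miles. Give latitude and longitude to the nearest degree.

≈ 20°S, 176°W

The haversine formula gives a central angle δ ≈ 2.380 rad (136.4°) between the endpoints. The total great-circle distance is δ·R ≈ 2.380 × 3440 ≈ 8187 nmi, so the target fraction is f = 4000/8187 ≈ 0.489.
Interpolate at f ≈ 0.489 with slerp weights a = sin((1−f)δ)/sin δ ≈ 1.359, b = sin(fδ)/sin δ ≈ 1.330.
p = a·p₁ + b·p₂ ≈ (-0.938, -0.072, -0.338); φ = arcsin(p_z) ≈ -19.77°, λ = atan2(p_y, p_x) ≈ -175.60°.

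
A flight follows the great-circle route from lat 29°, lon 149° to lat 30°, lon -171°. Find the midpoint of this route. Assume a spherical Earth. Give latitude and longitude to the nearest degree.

Convert each endpoint to a unit vector on the sphere (x = cos φ cos λ, y = cos φ sin λ, z = sin φ).
The central angle between the endpoints is δ = arccos(p₁·p₂) ≈ 0.605 rad (34.7°).
Interpolate at f = 1/2 with slerp weights a = sin((1−f)δ)/sin δ ≈ 0.524, b = sin(fδ)/sin δ ≈ 0.524.
p = a·p₁ + b·p₂ ≈ (-0.841, 0.165, 0.516); φ = arcsin(p_z) ≈ 31.05°, λ = atan2(p_y, p_x) ≈ 168.90°.

≈ lat 31°, lon 169°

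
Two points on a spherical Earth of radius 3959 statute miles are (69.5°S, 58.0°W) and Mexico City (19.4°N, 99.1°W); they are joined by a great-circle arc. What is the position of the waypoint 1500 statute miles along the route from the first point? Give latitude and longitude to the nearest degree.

≈ (50°S, 79°W)

Convert each endpoint to a unit vector on the sphere (x = cos φ cos λ, y = cos φ sin λ, z = sin φ).
The central angle between the endpoints is δ = arccos(p₁·p₂) ≈ 1.633 rad (93.6°). The total great-circle distance is δ·R ≈ 1.633 × 3959 ≈ 6465 mi, so the target fraction is f = 1500/6465 ≈ 0.232.
Interpolate at f ≈ 0.232 with slerp weights a = sin((1−f)δ)/sin δ ≈ 0.952, b = sin(fδ)/sin δ ≈ 0.371.
p = a·p₁ + b·p₂ ≈ (0.121, -0.628, -0.769); φ = arcsin(p_z) ≈ -50.24°, λ = atan2(p_y, p_x) ≈ -79.06°.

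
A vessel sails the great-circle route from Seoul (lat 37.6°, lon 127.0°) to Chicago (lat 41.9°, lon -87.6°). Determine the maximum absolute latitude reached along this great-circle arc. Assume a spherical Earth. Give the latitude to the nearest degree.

≈ 70°

The great circle lies in the plane with unit normal n̂ = (p₁ × p₂)/|p₁ × p₂|.
Here n̂_z ≈ +0.336; the vertex latitude is φ_max = arccos|n̂_z| ≈ 70.4°.
Check via Clairaut: cos φ_max = |cos φ₁| · sin C = cos(37.6°)·sin(25.1°) ≈ 0.336, again giving ≈ 70.4°.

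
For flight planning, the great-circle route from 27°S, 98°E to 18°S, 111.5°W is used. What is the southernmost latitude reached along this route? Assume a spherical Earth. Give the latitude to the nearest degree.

The great circle lies in the plane with unit normal n̂ = (p₁ × p₂)/|p₁ × p₂|.
Here n̂_z ≈ +0.520; the vertex latitude is φ_max = arccos|n̂_z| ≈ 58.7°.
Check via Clairaut: cos φ_max = |cos φ₁| · sin C = cos(27.0°)·sin(144.3°) ≈ 0.520, again giving ≈ 58.7°.

≈ 59°S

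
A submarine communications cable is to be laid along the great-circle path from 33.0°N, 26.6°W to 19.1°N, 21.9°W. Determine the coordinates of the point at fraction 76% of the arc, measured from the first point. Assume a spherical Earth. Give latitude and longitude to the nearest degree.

≈ 22°N, 23°W

Convert each endpoint to a unit vector on the sphere (x = cos φ cos λ, y = cos φ sin λ, z = sin φ).
The central angle between the endpoints is δ = arccos(p₁·p₂) ≈ 0.253 rad (14.5°).
Interpolate at f = 0.76 with slerp weights a = sin((1−f)δ)/sin δ ≈ 0.242, b = sin(fδ)/sin δ ≈ 0.763.
p = a·p₁ + b·p₂ ≈ (0.851, -0.360, 0.382); φ = arcsin(p_z) ≈ 22.45°, λ = atan2(p_y, p_x) ≈ -22.93°.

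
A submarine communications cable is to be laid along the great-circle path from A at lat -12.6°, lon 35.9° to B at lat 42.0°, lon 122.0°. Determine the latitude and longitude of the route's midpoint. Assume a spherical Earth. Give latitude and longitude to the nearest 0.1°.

From cos δ = sin φ₁ sin φ₂ + cos φ₁ cos φ₂ cos Δλ, the central angle is δ ≈ 1.668 rad (95.5°).
Interpolate at f = 1/2 with slerp weights a = sin((1−f)δ)/sin δ ≈ 0.744, b = sin(fδ)/sin δ ≈ 0.744.
p = a·p₁ + b·p₂ ≈ (0.295, 0.895, 0.336); φ = arcsin(p_z) ≈ 19.60°, λ = atan2(p_y, p_x) ≈ 71.74°.

≈ lat 19.6°, lon 71.7°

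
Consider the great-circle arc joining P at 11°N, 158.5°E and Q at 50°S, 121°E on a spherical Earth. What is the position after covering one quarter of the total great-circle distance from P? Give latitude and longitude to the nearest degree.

Write both endpoints as unit vectors p₁, p₂ with components (cos φ cos λ, cos φ sin λ, sin φ).
The central angle between the endpoints is δ = arccos(p₁·p₂) ≈ 1.209 rad (69.2°).
Interpolate at f = 1/4 with slerp weights a = sin((1−f)δ)/sin δ ≈ 0.842, b = sin(fδ)/sin δ ≈ 0.318.
p = a·p₁ + b·p₂ ≈ (-0.874, 0.478, -0.083); φ = arcsin(p_z) ≈ -4.77°, λ = atan2(p_y, p_x) ≈ 151.32°.

≈ 5°S, 151°E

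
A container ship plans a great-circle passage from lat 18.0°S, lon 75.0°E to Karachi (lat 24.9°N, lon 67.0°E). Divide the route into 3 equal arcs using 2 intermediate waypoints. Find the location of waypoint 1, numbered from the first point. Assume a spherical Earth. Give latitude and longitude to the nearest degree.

≈ lat 4°S, lon 72°E

The haversine formula gives a central angle δ ≈ 0.761 rad (43.6°) between the endpoints.
Interpolate at f = 1/3 with slerp weights a = sin((1−f)δ)/sin δ ≈ 0.704, b = sin(fδ)/sin δ ≈ 0.364.
p = a·p₁ + b·p₂ ≈ (0.302, 0.951, -0.064); φ = arcsin(p_z) ≈ -3.70°, λ = atan2(p_y, p_x) ≈ 72.36°.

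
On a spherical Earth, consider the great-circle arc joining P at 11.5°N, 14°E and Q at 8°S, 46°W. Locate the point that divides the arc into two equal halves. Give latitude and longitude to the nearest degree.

Write both endpoints as unit vectors p₁, p₂ with components (cos φ cos λ, cos φ sin λ, sin φ).
The central angle between the endpoints is δ = arccos(p₁·p₂) ≈ 1.096 rad (62.8°).
Interpolate at f = 1/2 with slerp weights a = sin((1−f)δ)/sin δ ≈ 0.586, b = sin(fδ)/sin δ ≈ 0.586.
p = a·p₁ + b·p₂ ≈ (0.960, -0.278, 0.035); φ = arcsin(p_z) ≈ 2.02°, λ = atan2(p_y, p_x) ≈ -16.17°.

≈ 2°N, 16°W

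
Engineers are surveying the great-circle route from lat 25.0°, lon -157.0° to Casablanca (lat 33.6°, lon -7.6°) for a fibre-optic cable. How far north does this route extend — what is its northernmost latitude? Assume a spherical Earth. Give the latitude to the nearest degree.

The great circle lies in the plane with unit normal n̂ = (p₁ × p₂)/|p₁ × p₂|.
Here n̂_z ≈ +0.423; the vertex latitude is φ_max = arccos|n̂_z| ≈ 65.0°.
Check via Clairaut: cos φ_max = |cos φ₁| · sin C = cos(25.0°)·sin(27.8°) ≈ 0.423, again giving ≈ 65.0°.

≈ 65°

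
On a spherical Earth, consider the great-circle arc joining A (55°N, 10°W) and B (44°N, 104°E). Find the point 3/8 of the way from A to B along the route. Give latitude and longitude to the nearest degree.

≈ (66°N, 37°E)

Write both endpoints as unit vectors p₁, p₂ with components (cos φ cos λ, cos φ sin λ, sin φ).
The central angle between the endpoints is δ = arccos(p₁·p₂) ≈ 1.158 rad (66.3°).
Interpolate at f = 3/8 with slerp weights a = sin((1−f)δ)/sin δ ≈ 0.723, b = sin(fδ)/sin δ ≈ 0.459.
p = a·p₁ + b·p₂ ≈ (0.328, 0.249, 0.911); φ = arcsin(p_z) ≈ 65.68°, λ = atan2(p_y, p_x) ≈ 37.12°.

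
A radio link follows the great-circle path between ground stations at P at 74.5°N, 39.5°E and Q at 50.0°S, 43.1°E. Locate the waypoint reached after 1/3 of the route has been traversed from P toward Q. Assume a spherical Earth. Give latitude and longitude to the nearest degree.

≈ 33°N, 42°E

Convert each endpoint to a unit vector on the sphere (x = cos φ cos λ, y = cos φ sin λ, z = sin φ).
The central angle between the endpoints is δ = arccos(p₁·p₂) ≈ 2.173 rad (124.5°).
Interpolate at f = 1/3 with slerp weights a = sin((1−f)δ)/sin δ ≈ 1.205, b = sin(fδ)/sin δ ≈ 0.804.
p = a·p₁ + b·p₂ ≈ (0.626, 0.558, 0.545); φ = arcsin(p_z) ≈ 33.01°, λ = atan2(p_y, p_x) ≈ 41.72°.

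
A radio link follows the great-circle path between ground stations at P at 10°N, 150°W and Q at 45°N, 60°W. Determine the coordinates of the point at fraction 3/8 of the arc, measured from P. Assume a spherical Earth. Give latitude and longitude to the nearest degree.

≈ 30°N, 125°W

From cos δ = sin φ₁ sin φ₂ + cos φ₁ cos φ₂ cos Δλ, the central angle is δ ≈ 1.448 rad (82.9°).
Interpolate at f = 3/8 with slerp weights a = sin((1−f)δ)/sin δ ≈ 0.792, b = sin(fδ)/sin δ ≈ 0.521.
p = a·p₁ + b·p₂ ≈ (-0.492, -0.709, 0.506); φ = arcsin(p_z) ≈ 30.38°, λ = atan2(p_y, p_x) ≈ -124.74°.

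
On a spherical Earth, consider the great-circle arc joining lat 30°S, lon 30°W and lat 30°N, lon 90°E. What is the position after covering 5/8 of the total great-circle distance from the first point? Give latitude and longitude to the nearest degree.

The haversine formula gives a central angle δ ≈ 2.246 rad (128.7°) between the endpoints.
Interpolate at f = 5/8 with slerp weights a = sin((1−f)δ)/sin δ ≈ 0.956, b = sin(fδ)/sin δ ≈ 1.263.
p = a·p₁ + b·p₂ ≈ (0.717, 0.680, 0.154); φ = arcsin(p_z) ≈ 8.84°, λ = atan2(p_y, p_x) ≈ 43.49°.

≈ lat 9°N, lon 43°E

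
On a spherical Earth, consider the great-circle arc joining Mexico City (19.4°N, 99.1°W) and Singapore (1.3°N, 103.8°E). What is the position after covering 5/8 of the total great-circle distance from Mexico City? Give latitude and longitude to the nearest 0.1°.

Write both endpoints as unit vectors p₁, p₂ with components (cos φ cos λ, cos φ sin λ, sin φ).
The central angle between the endpoints is δ = arccos(p₁·p₂) ≈ 2.608 rad (149.4°).
Interpolate at f = 5/8 with slerp weights a = sin((1−f)δ)/sin δ ≈ 1.631, b = sin(fδ)/sin δ ≈ 1.964.
p = a·p₁ + b·p₂ ≈ (-0.712, 0.387, 0.586); φ = arcsin(p_z) ≈ 35.91°, λ = atan2(p_y, p_x) ≈ 151.47°.

≈ (35.9°N, 151.5°E)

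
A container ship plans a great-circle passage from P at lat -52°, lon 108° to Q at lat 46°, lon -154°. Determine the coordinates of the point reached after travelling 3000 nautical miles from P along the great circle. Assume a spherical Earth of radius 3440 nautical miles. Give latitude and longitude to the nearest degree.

≈ lat -17°, lon 153°

Write both endpoints as unit vectors p₁, p₂ with components (cos φ cos λ, cos φ sin λ, sin φ).
The central angle between the endpoints is δ = arccos(p₁·p₂) ≈ 2.248 rad (128.8°). The total great-circle distance is δ·R ≈ 2.248 × 3440 ≈ 7732 nmi, so the target fraction is f = 3000/7732 ≈ 0.388.
Interpolate at f ≈ 0.388 with slerp weights a = sin((1−f)δ)/sin δ ≈ 1.258, b = sin(fδ)/sin δ ≈ 0.982.
p = a·p₁ + b·p₂ ≈ (-0.853, 0.438, -0.285); φ = arcsin(p_z) ≈ -16.57°, λ = atan2(p_y, p_x) ≈ 152.82°.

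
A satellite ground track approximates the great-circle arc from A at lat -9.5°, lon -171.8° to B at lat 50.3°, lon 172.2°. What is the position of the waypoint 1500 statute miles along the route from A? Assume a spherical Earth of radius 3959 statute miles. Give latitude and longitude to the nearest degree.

≈ lat 12°, lon -176°

Convert each endpoint to a unit vector on the sphere (x = cos φ cos λ, y = cos φ sin λ, z = sin φ).
The central angle between the endpoints is δ = arccos(p₁·p₂) ≈ 1.072 rad (61.4°). The total great-circle distance is δ·R ≈ 1.072 × 3959 ≈ 4243 mi, so the target fraction is f = 1500/4243 ≈ 0.354.
Interpolate at f ≈ 0.354 with slerp weights a = sin((1−f)δ)/sin δ ≈ 0.727, b = sin(fδ)/sin δ ≈ 0.421.
p = a·p₁ + b·p₂ ≈ (-0.977, -0.066, 0.204); φ = arcsin(p_z) ≈ 11.77°, λ = atan2(p_y, p_x) ≈ -176.15°.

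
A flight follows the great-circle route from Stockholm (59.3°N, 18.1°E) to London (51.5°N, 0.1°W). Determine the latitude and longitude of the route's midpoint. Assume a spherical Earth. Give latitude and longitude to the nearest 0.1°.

≈ (55.7°N, 8.1°E)

From cos δ = sin φ₁ sin φ₂ + cos φ₁ cos φ₂ cos Δλ, the central angle is δ ≈ 0.225 rad (12.9°).
Interpolate at f = 1/2 with slerp weights a = sin((1−f)δ)/sin δ ≈ 0.503, b = sin(fδ)/sin δ ≈ 0.503.
p = a·p₁ + b·p₂ ≈ (0.557, 0.079, 0.826); φ = arcsin(p_z) ≈ 55.74°, λ = atan2(p_y, p_x) ≈ 8.09°.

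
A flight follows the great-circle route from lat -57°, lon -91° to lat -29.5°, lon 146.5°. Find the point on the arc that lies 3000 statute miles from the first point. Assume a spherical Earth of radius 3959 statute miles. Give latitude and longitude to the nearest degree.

≈ lat -59°, lon 180°

From cos δ = sin φ₁ sin φ₂ + cos φ₁ cos φ₂ cos Δλ, the central angle is δ ≈ 1.412 rad (80.9°). The total great-circle distance is δ·R ≈ 1.412 × 3959 ≈ 5589 mi, so the target fraction is f = 3000/5589 ≈ 0.537.
Interpolate at f ≈ 0.537 with slerp weights a = sin((1−f)δ)/sin δ ≈ 0.616, b = sin(fδ)/sin δ ≈ 0.696.
p = a·p₁ + b·p₂ ≈ (-0.511, -0.001, -0.860); φ = arcsin(p_z) ≈ -59.27°, λ = atan2(p_y, p_x) ≈ -179.87°.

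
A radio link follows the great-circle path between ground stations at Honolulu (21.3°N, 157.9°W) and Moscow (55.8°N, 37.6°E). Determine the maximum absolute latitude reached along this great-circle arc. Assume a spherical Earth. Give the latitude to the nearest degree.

≈ 82°N

The great circle lies in the plane with unit normal n̂ = (p₁ × p₂)/|p₁ × p₂|.
Here n̂_z ≈ -0.143; the vertex latitude is φ_max = arccos|n̂_z| ≈ 81.8°.
Check via Clairaut: cos φ_max = |cos φ₁| · sin C = cos(21.3°)·sin(8.8°) ≈ 0.143, again giving ≈ 81.8°.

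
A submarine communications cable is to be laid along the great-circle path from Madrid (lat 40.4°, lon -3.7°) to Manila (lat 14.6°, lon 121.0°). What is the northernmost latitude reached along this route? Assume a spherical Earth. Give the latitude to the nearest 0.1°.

≈ 51.2°

The great circle lies in the plane with unit normal n̂ = (p₁ × p₂)/|p₁ × p₂|.
Here n̂_z ≈ +0.627; the vertex latitude is φ_max = arccos|n̂_z| ≈ 51.2°.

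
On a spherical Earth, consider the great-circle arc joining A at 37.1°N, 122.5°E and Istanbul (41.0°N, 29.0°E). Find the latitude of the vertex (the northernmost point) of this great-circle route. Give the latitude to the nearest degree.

The great circle lies in the plane with unit normal n̂ = (p₁ × p₂)/|p₁ × p₂|.
Here n̂_z ≈ -0.644; the vertex latitude is φ_max = arccos|n̂_z| ≈ 49.9°.
Check via Clairaut: cos φ_max = |cos φ₁| · sin C = cos(37.1°)·sin(53.8°) ≈ 0.644, again giving ≈ 49.9°.

≈ 50°N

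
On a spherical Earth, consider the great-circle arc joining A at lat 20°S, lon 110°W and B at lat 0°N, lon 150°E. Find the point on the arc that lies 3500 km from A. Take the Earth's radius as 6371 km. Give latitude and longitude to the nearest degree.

The haversine formula gives a central angle δ ≈ 1.735 rad (99.4°) between the endpoints. The total great-circle distance is δ·R ≈ 1.735 × 6371 ≈ 11052 km, so the target fraction is f = 3500/11052 ≈ 0.317.
Interpolate at f ≈ 0.317 with slerp weights a = sin((1−f)δ)/sin δ ≈ 0.939, b = sin(fδ)/sin δ ≈ 0.529.
p = a·p₁ + b·p₂ ≈ (-0.760, -0.565, -0.321); φ = arcsin(p_z) ≈ -18.74°, λ = atan2(p_y, p_x) ≈ -143.39°.

≈ lat 19°S, lon 143°W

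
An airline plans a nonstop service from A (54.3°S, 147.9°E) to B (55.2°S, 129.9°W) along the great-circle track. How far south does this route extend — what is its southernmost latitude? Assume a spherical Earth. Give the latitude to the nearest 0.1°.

The great circle lies in the plane with unit normal n̂ = (p₁ × p₂)/|p₁ × p₂|.
Here n̂_z ≈ +0.470; the vertex latitude is φ_max = arccos|n̂_z| ≈ 62.0°.
Check via Clairaut: cos φ_max = |cos φ₁| · sin C = cos(54.3°)·sin(126.4°) ≈ 0.470, again giving ≈ 62.0°.

≈ 62.0°S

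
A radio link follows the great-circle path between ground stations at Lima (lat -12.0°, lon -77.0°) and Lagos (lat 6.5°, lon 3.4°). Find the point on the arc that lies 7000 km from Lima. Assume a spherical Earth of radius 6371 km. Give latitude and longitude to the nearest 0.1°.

≈ lat 1.9°, lon -15.2°

Write both endpoints as unit vectors p₁, p₂ with components (cos φ cos λ, cos φ sin λ, sin φ).
The central angle between the endpoints is δ = arccos(p₁·p₂) ≈ 1.432 rad (82.0°). The total great-circle distance is δ·R ≈ 1.432 × 6371 ≈ 9122 km, so the target fraction is f = 7000/9122 ≈ 0.767.
Interpolate at f ≈ 0.767 with slerp weights a = sin((1−f)δ)/sin δ ≈ 0.330, b = sin(fδ)/sin δ ≈ 0.899.
p = a·p₁ + b·p₂ ≈ (0.965, -0.262, 0.033); φ = arcsin(p_z) ≈ 1.90°, λ = atan2(p_y, p_x) ≈ -15.18°.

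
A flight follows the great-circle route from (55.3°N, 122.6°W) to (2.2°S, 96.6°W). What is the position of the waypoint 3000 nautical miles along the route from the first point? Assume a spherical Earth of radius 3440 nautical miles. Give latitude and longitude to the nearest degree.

≈ (9°N, 100°W)

The haversine formula gives a central angle δ ≈ 1.070 rad (61.3°) between the endpoints. The total great-circle distance is δ·R ≈ 1.070 × 3440 ≈ 3682 nmi, so the target fraction is f = 3000/3682 ≈ 0.815.
Interpolate at f ≈ 0.815 with slerp weights a = sin((1−f)δ)/sin δ ≈ 0.225, b = sin(fδ)/sin δ ≈ 0.873.
p = a·p₁ + b·p₂ ≈ (-0.169, -0.974, 0.151); φ = arcsin(p_z) ≈ 8.69°, λ = atan2(p_y, p_x) ≈ -99.85°.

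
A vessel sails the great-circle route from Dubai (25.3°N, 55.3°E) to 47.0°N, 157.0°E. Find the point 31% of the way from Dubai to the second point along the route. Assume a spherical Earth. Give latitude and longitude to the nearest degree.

Convert each endpoint to a unit vector on the sphere (x = cos φ cos λ, y = cos φ sin λ, z = sin φ).
The central angle between the endpoints is δ = arccos(p₁·p₂) ≈ 1.382 rad (79.2°).
Interpolate at f = 0.31 with slerp weights a = sin((1−f)δ)/sin δ ≈ 0.830, b = sin(fδ)/sin δ ≈ 0.423.
p = a·p₁ + b·p₂ ≈ (0.162, 0.730, 0.664); φ = arcsin(p_z) ≈ 41.62°, λ = atan2(p_y, p_x) ≈ 77.50°.

≈ 42°N, 78°E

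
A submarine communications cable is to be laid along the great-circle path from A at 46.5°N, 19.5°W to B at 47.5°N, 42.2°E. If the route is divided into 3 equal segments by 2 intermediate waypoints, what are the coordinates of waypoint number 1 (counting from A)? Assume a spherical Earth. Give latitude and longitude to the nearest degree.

≈ 51°N, 0°E

Convert each endpoint to a unit vector on the sphere (x = cos φ cos λ, y = cos φ sin λ, z = sin φ).
The central angle between the endpoints is δ = arccos(p₁·p₂) ≈ 0.715 rad (41.0°).
Interpolate at f = 1/3 with slerp weights a = sin((1−f)δ)/sin δ ≈ 0.700, b = sin(fδ)/sin δ ≈ 0.360.
p = a·p₁ + b·p₂ ≈ (0.634, 0.003, 0.773); φ = arcsin(p_z) ≈ 50.63°, λ = atan2(p_y, p_x) ≈ 0.24°.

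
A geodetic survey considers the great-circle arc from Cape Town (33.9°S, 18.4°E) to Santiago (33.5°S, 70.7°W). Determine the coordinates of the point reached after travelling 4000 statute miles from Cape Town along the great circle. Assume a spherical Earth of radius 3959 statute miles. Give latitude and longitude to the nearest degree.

Write both endpoints as unit vectors p₁, p₂ with components (cos φ cos λ, cos φ sin λ, sin φ).
The central angle between the endpoints is δ = arccos(p₁·p₂) ≈ 1.246 rad (71.4°). The total great-circle distance is δ·R ≈ 1.246 × 3959 ≈ 4935 mi, so the target fraction is f = 4000/4935 ≈ 0.811.
Interpolate at f ≈ 0.811 with slerp weights a = sin((1−f)δ)/sin δ ≈ 0.247, b = sin(fδ)/sin δ ≈ 0.894.
p = a·p₁ + b·p₂ ≈ (0.441, -0.639, -0.631); φ = arcsin(p_z) ≈ -39.11°, λ = atan2(p_y, p_x) ≈ -55.40°.

≈ (39°S, 55°W)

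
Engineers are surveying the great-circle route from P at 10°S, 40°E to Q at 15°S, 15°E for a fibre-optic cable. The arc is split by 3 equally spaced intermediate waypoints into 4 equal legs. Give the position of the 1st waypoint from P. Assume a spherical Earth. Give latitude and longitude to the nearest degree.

≈ 11°S, 34°E

The haversine formula gives a central angle δ ≈ 0.435 rad (24.9°) between the endpoints.
Interpolate at f = 1/4 with slerp weights a = sin((1−f)δ)/sin δ ≈ 0.761, b = sin(fδ)/sin δ ≈ 0.258.
p = a·p₁ + b·p₂ ≈ (0.814, 0.546, -0.199); φ = arcsin(p_z) ≈ -11.46°, λ = atan2(p_y, p_x) ≈ 33.84°.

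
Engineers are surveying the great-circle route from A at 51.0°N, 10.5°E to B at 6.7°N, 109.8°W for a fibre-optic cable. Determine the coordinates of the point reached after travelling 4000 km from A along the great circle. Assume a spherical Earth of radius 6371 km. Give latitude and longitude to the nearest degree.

≈ 54°N, 50°W

Convert each endpoint to a unit vector on the sphere (x = cos φ cos λ, y = cos φ sin λ, z = sin φ).
The central angle between the endpoints is δ = arccos(p₁·p₂) ≈ 1.797 rad (103.0°). The total great-circle distance is δ·R ≈ 1.797 × 6371 ≈ 11451 km, so the target fraction is f = 4000/11451 ≈ 0.349.
Interpolate at f ≈ 0.349 with slerp weights a = sin((1−f)δ)/sin δ ≈ 0.945, b = sin(fδ)/sin δ ≈ 0.603.
p = a·p₁ + b·p₂ ≈ (0.382, -0.455, 0.805); φ = arcsin(p_z) ≈ 53.56°, λ = atan2(p_y, p_x) ≈ -50.00°.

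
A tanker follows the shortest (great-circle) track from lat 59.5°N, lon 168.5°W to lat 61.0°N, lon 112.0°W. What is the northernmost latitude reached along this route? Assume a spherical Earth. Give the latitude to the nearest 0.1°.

The great circle lies in the plane with unit normal n̂ = (p₁ × p₂)/|p₁ × p₂|.
Here n̂_z ≈ +0.449; the vertex latitude is φ_max = arccos|n̂_z| ≈ 63.3°.

≈ 63.3°N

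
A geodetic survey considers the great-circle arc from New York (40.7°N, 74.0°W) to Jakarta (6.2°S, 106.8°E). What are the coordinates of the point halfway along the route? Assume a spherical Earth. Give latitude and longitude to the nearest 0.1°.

≈ 66.5°N, 109.4°E

Convert each endpoint to a unit vector on the sphere (x = cos φ cos λ, y = cos φ sin λ, z = sin φ).
The central angle between the endpoints is δ = arccos(p₁·p₂) ≈ 2.539 rad (145.5°).
Interpolate at f = 1/2 with slerp weights a = sin((1−f)δ)/sin δ ≈ 1.686, b = sin(fδ)/sin δ ≈ 1.686.
p = a·p₁ + b·p₂ ≈ (-0.132, 0.376, 0.917); φ = arcsin(p_z) ≈ 66.52°, λ = atan2(p_y, p_x) ≈ 109.37°.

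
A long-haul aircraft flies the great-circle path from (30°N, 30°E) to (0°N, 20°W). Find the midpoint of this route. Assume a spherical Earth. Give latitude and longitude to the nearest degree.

Write both endpoints as unit vectors p₁, p₂ with components (cos φ cos λ, cos φ sin λ, sin φ).
The central angle between the endpoints is δ = arccos(p₁·p₂) ≈ 0.980 rad (56.2°).
Interpolate at f = 1/2 with slerp weights a = sin((1−f)δ)/sin δ ≈ 0.567, b = sin(fδ)/sin δ ≈ 0.567.
p = a·p₁ + b·p₂ ≈ (0.958, 0.052, 0.283); φ = arcsin(p_z) ≈ 16.46°, λ = atan2(p_y, p_x) ≈ 3.08°.

≈ (16°N, 3°E)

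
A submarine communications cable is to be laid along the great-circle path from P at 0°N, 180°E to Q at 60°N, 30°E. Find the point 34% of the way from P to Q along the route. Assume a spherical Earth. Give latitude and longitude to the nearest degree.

Write both endpoints as unit vectors p₁, p₂ with components (cos φ cos λ, cos φ sin λ, sin φ).
The central angle between the endpoints is δ = arccos(p₁·p₂) ≈ 2.019 rad (115.7°).
Interpolate at f = 0.34 with slerp weights a = sin((1−f)δ)/sin δ ≈ 1.078, b = sin(fδ)/sin δ ≈ 0.703.
p = a·p₁ + b·p₂ ≈ (-0.774, 0.176, 0.609); φ = arcsin(p_z) ≈ 37.51°, λ = atan2(p_y, p_x) ≈ 167.20°.

≈ 38°N, 167°E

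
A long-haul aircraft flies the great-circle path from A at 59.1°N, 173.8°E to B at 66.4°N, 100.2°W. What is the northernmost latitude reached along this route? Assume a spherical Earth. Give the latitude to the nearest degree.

The great circle lies in the plane with unit normal n̂ = (p₁ × p₂)/|p₁ × p₂|.
Here n̂_z ≈ +0.342; the vertex latitude is φ_max = arccos|n̂_z| ≈ 70.0°.
Check via Clairaut: cos φ_max = |cos φ₁| · sin C = cos(59.1°)·sin(41.8°) ≈ 0.342, again giving ≈ 70.0°.

≈ 70°N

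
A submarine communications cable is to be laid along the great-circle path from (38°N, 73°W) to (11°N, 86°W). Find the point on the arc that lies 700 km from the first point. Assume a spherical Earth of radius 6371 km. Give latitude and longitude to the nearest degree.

Convert each endpoint to a unit vector on the sphere (x = cos φ cos λ, y = cos φ sin λ, z = sin φ).
The central angle between the endpoints is δ = arccos(p₁·p₂) ≈ 0.513 rad (29.4°). The total great-circle distance is δ·R ≈ 0.513 × 6371 ≈ 3270 km, so the target fraction is f = 700/3270 ≈ 0.214.
Interpolate at f ≈ 0.214 with slerp weights a = sin((1−f)δ)/sin δ ≈ 0.799, b = sin(fδ)/sin δ ≈ 0.223.
p = a·p₁ + b·p₂ ≈ (0.199, -0.821, 0.535); φ = arcsin(p_z) ≈ 32.33°, λ = atan2(p_y, p_x) ≈ -76.35°.

≈ (32°N, 76°W)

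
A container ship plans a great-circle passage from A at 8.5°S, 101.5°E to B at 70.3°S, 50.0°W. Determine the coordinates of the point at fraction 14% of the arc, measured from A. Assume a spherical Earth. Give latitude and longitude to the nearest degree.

Write both endpoints as unit vectors p₁, p₂ with components (cos φ cos λ, cos φ sin λ, sin φ).
The central angle between the endpoints is δ = arccos(p₁·p₂) ≈ 1.725 rad (98.8°).
Interpolate at f = 0.14 with slerp weights a = sin((1−f)δ)/sin δ ≈ 1.008, b = sin(fδ)/sin δ ≈ 0.242.
p = a·p₁ + b·p₂ ≈ (-0.146, 0.915, -0.377); φ = arcsin(p_z) ≈ -22.14°, λ = atan2(p_y, p_x) ≈ 99.09°.

≈ 22°S, 99°E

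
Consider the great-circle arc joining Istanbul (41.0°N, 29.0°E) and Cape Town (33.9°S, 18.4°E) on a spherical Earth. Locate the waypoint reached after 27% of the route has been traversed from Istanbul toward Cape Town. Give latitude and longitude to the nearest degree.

≈ (21°N, 26°E)

Convert each endpoint to a unit vector on the sphere (x = cos φ cos λ, y = cos φ sin λ, z = sin φ).
The central angle between the endpoints is δ = arccos(p₁·p₂) ≈ 1.318 rad (75.5°).
Interpolate at f = 0.27 with slerp weights a = sin((1−f)δ)/sin δ ≈ 0.847, b = sin(fδ)/sin δ ≈ 0.360.
p = a·p₁ + b·p₂ ≈ (0.843, 0.404, 0.355); φ = arcsin(p_z) ≈ 20.81°, λ = atan2(p_y, p_x) ≈ 25.63°.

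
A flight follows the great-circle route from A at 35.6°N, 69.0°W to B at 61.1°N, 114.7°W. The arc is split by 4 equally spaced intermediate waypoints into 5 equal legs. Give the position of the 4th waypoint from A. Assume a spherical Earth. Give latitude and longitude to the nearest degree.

From cos δ = sin φ₁ sin φ₂ + cos φ₁ cos φ₂ cos Δλ, the central angle is δ ≈ 0.670 rad (38.4°).
Interpolate at f = 4/5 with slerp weights a = sin((1−f)δ)/sin δ ≈ 0.215, b = sin(fδ)/sin δ ≈ 0.822.
p = a·p₁ + b·p₂ ≈ (-0.103, -0.524, 0.845); φ = arcsin(p_z) ≈ 57.69°, λ = atan2(p_y, p_x) ≈ -101.15°.

≈ 58°N, 101°W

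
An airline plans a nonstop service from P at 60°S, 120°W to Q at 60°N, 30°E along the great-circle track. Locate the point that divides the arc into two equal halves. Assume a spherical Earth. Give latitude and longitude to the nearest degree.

Convert each endpoint to a unit vector on the sphere (x = cos φ cos λ, y = cos φ sin λ, z = sin φ).
The central angle between the endpoints is δ = arccos(p₁·p₂) ≈ 2.882 rad (165.1°).
Interpolate at f = 1/2 with slerp weights a = sin((1−f)δ)/sin δ ≈ 3.864, b = sin(fδ)/sin δ ≈ 3.864.
p = a·p₁ + b·p₂ ≈ (0.707, -0.707, 0.000); φ = arcsin(p_z) ≈ 0.00°, λ = atan2(p_y, p_x) ≈ -45.00°.

≈ 0°N, 45°W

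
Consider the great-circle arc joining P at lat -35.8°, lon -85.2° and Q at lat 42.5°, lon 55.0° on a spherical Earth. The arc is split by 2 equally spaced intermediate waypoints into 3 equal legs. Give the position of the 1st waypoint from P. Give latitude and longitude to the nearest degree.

Convert each endpoint to a unit vector on the sphere (x = cos φ cos λ, y = cos φ sin λ, z = sin φ).
The central angle between the endpoints is δ = arccos(p₁·p₂) ≈ 2.596 rad (148.7°).
Interpolate at f = 1/3 with slerp weights a = sin((1−f)δ)/sin δ ≈ 1.901, b = sin(fδ)/sin δ ≈ 1.466.
p = a·p₁ + b·p₂ ≈ (0.749, -0.651, -0.122); φ = arcsin(p_z) ≈ -7.00°, λ = atan2(p_y, p_x) ≈ -41.01°.

≈ lat -7°, lon -41°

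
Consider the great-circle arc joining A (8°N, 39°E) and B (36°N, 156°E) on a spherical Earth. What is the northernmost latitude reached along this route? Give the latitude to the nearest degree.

The great circle lies in the plane with unit normal n̂ = (p₁ × p₂)/|p₁ × p₂|.
Here n̂_z ≈ +0.744; the vertex latitude is φ_max = arccos|n̂_z| ≈ 41.9°.

≈ 42°N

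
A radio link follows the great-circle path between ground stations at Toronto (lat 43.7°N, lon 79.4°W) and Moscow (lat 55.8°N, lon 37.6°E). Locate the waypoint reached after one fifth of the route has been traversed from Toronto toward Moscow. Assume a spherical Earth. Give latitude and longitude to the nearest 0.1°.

≈ lat 54.4°N, lon 66.9°W

Convert each endpoint to a unit vector on the sphere (x = cos φ cos λ, y = cos φ sin λ, z = sin φ).
The central angle between the endpoints is δ = arccos(p₁·p₂) ≈ 1.173 rad (67.2°).
Interpolate at f = 1/5 with slerp weights a = sin((1−f)δ)/sin δ ≈ 0.875, b = sin(fδ)/sin δ ≈ 0.252.
p = a·p₁ + b·p₂ ≈ (0.229, -0.535, 0.813); φ = arcsin(p_z) ≈ 54.40°, λ = atan2(p_y, p_x) ≈ -66.87°.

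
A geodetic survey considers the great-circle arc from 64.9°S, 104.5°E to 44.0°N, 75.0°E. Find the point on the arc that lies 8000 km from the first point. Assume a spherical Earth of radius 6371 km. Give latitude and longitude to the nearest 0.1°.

≈ 5.3°N, 83.2°E

Convert each endpoint to a unit vector on the sphere (x = cos φ cos λ, y = cos φ sin λ, z = sin φ).
The central angle between the endpoints is δ = arccos(p₁·p₂) ≈ 1.943 rad (111.3°). The total great-circle distance is δ·R ≈ 1.943 × 6371 ≈ 12378 km, so the target fraction is f = 8000/12378 ≈ 0.646.
Interpolate at f ≈ 0.646 with slerp weights a = sin((1−f)δ)/sin δ ≈ 0.681, b = sin(fδ)/sin δ ≈ 1.021.
p = a·p₁ + b·p₂ ≈ (0.118, 0.989, 0.092); φ = arcsin(p_z) ≈ 5.30°, λ = atan2(p_y, p_x) ≈ 83.21°.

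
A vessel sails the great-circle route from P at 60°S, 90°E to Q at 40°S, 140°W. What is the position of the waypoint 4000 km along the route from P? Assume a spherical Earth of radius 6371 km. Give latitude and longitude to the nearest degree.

Write both endpoints as unit vectors p₁, p₂ with components (cos φ cos λ, cos φ sin λ, sin φ).
The central angle between the endpoints is δ = arccos(p₁·p₂) ≈ 1.255 rad (71.9°). The total great-circle distance is δ·R ≈ 1.255 × 6371 ≈ 7996 km, so the target fraction is f = 4000/7996 ≈ 0.500.
Interpolate at f ≈ 0.500 with slerp weights a = sin((1−f)δ)/sin δ ≈ 0.617, b = sin(fδ)/sin δ ≈ 0.618.
p = a·p₁ + b·p₂ ≈ (-0.363, 0.004, -0.932); φ = arcsin(p_z) ≈ -68.74°, λ = atan2(p_y, p_x) ≈ 179.30°.

≈ 69°S, 179°E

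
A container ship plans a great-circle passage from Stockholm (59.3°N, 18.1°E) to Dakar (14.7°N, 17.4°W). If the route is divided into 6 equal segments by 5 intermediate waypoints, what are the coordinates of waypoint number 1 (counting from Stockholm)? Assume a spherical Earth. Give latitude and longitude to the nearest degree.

Write both endpoints as unit vectors p₁, p₂ with components (cos φ cos λ, cos φ sin λ, sin φ).
The central angle between the endpoints is δ = arccos(p₁·p₂) ≈ 0.902 rad (51.7°).
Interpolate at f = 1/6 with slerp weights a = sin((1−f)δ)/sin δ ≈ 0.870, b = sin(fδ)/sin δ ≈ 0.191.
p = a·p₁ + b·p₂ ≈ (0.599, 0.083, 0.797); φ = arcsin(p_z) ≈ 52.83°, λ = atan2(p_y, p_x) ≈ 7.88°.

≈ 53°N, 8°E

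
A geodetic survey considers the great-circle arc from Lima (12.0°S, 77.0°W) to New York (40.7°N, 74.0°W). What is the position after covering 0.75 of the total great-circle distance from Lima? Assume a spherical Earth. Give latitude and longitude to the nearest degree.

Convert each endpoint to a unit vector on the sphere (x = cos φ cos λ, y = cos φ sin λ, z = sin φ).
The central angle between the endpoints is δ = arccos(p₁·p₂) ≈ 0.921 rad (52.8°).
Interpolate at f = 0.75 with slerp weights a = sin((1−f)δ)/sin δ ≈ 0.287, b = sin(fδ)/sin δ ≈ 0.800.
p = a·p₁ + b·p₂ ≈ (0.230, -0.856, 0.462); φ = arcsin(p_z) ≈ 27.53°, λ = atan2(p_y, p_x) ≈ -74.95°.

≈ (28°N, 75°W)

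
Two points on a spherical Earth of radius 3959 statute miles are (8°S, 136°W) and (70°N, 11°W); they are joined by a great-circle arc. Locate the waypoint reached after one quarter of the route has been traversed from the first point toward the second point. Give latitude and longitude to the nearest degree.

Convert each endpoint to a unit vector on the sphere (x = cos φ cos λ, y = cos φ sin λ, z = sin φ).
The central angle between the endpoints is δ = arccos(p₁·p₂) ≈ 1.902 rad (109.0°).
Interpolate at f = 1/4 with slerp weights a = sin((1−f)δ)/sin δ ≈ 1.046, b = sin(fδ)/sin δ ≈ 0.484.
p = a·p₁ + b·p₂ ≈ (-0.583, -0.751, 0.309); φ = arcsin(p_z) ≈ 18.01°, λ = atan2(p_y, p_x) ≈ -127.80°.

≈ (18°N, 128°W)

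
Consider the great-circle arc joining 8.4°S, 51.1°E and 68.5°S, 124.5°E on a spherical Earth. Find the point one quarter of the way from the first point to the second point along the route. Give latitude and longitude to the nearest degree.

≈ 26°S, 59°E

Write both endpoints as unit vectors p₁, p₂ with components (cos φ cos λ, cos φ sin λ, sin φ).
The central angle between the endpoints is δ = arccos(p₁·p₂) ≈ 1.329 rad (76.1°).
Interpolate at f = 1/4 with slerp weights a = sin((1−f)δ)/sin δ ≈ 0.865, b = sin(fδ)/sin δ ≈ 0.336.
p = a·p₁ + b·p₂ ≈ (0.468, 0.767, -0.439); φ = arcsin(p_z) ≈ -26.03°, λ = atan2(p_y, p_x) ≈ 58.65°.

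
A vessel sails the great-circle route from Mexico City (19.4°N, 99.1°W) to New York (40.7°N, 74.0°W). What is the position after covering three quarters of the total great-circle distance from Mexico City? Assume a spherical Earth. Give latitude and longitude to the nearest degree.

Write both endpoints as unit vectors p₁, p₂ with components (cos φ cos λ, cos φ sin λ, sin φ).
The central angle between the endpoints is δ = arccos(p₁·p₂) ≈ 0.527 rad (30.2°).
Interpolate at f = 3/4 with slerp weights a = sin((1−f)δ)/sin δ ≈ 0.261, b = sin(fδ)/sin δ ≈ 0.766.
p = a·p₁ + b·p₂ ≈ (0.121, -0.801, 0.586); φ = arcsin(p_z) ≈ 35.87°, λ = atan2(p_y, p_x) ≈ -81.41°.

≈ 36°N, 81°W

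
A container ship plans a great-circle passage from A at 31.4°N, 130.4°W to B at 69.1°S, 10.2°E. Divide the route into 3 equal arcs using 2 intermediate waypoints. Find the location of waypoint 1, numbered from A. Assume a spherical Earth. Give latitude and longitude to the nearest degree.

Convert each endpoint to a unit vector on the sphere (x = cos φ cos λ, y = cos φ sin λ, z = sin φ).
The central angle between the endpoints is δ = arccos(p₁·p₂) ≈ 2.378 rad (136.2°).
Interpolate at f = 1/3 with slerp weights a = sin((1−f)δ)/sin δ ≈ 1.445, b = sin(fδ)/sin δ ≈ 1.029.
p = a·p₁ + b·p₂ ≈ (-0.438, -0.874, -0.209); φ = arcsin(p_z) ≈ -12.04°, λ = atan2(p_y, p_x) ≈ -116.61°.

≈ 12°S, 117°W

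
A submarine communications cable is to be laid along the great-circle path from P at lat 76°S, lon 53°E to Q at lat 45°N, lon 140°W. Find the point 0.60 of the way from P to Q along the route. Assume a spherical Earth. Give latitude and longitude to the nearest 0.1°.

≈ lat 14.2°S, lon 145.3°W

Write both endpoints as unit vectors p₁, p₂ with components (cos φ cos λ, cos φ sin λ, sin φ).
The central angle between the endpoints is δ = arccos(p₁·p₂) ≈ 2.592 rad (148.5°).
Interpolate at f = 0.60 with slerp weights a = sin((1−f)δ)/sin δ ≈ 1.648, b = sin(fδ)/sin δ ≈ 1.915.
p = a·p₁ + b·p₂ ≈ (-0.797, -0.552, -0.245); φ = arcsin(p_z) ≈ -14.21°, λ = atan2(p_y, p_x) ≈ -145.31°.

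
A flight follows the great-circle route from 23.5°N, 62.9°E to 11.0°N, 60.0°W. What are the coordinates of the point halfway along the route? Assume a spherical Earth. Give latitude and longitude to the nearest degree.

≈ 33°N, 2°W

Convert each endpoint to a unit vector on the sphere (x = cos φ cos λ, y = cos φ sin λ, z = sin φ).
The central angle between the endpoints is δ = arccos(p₁·p₂) ≈ 1.996 rad (114.4°).
Interpolate at f = 1/2 with slerp weights a = sin((1−f)δ)/sin δ ≈ 0.923, b = sin(fδ)/sin δ ≈ 0.923.
p = a·p₁ + b·p₂ ≈ (0.838, -0.031, 0.544); φ = arcsin(p_z) ≈ 32.96°, λ = atan2(p_y, p_x) ≈ -2.13°.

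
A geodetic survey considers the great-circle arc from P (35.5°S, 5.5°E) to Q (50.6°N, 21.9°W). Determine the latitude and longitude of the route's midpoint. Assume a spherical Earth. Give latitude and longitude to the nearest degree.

From cos δ = sin φ₁ sin φ₂ + cos φ₁ cos φ₂ cos Δλ, the central angle is δ ≈ 1.561 rad (89.4°).
Interpolate at f = 1/2 with slerp weights a = sin((1−f)δ)/sin δ ≈ 0.704, b = sin(fδ)/sin δ ≈ 0.704.
p = a·p₁ + b·p₂ ≈ (0.985, -0.112, 0.135); φ = arcsin(p_z) ≈ 7.76°, λ = atan2(p_y, p_x) ≈ -6.47°.

≈ (8°N, 6°W)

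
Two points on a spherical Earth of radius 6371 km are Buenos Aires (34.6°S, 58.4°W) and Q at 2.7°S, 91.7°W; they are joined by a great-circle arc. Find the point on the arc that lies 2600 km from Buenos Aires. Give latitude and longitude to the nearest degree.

≈ 19°S, 78°W

The haversine formula gives a central angle δ ≈ 0.776 rad (44.4°) between the endpoints. The total great-circle distance is δ·R ≈ 0.776 × 6371 ≈ 4942 km, so the target fraction is f = 2600/4942 ≈ 0.526.
Interpolate at f ≈ 0.526 with slerp weights a = sin((1−f)δ)/sin δ ≈ 0.513, b = sin(fδ)/sin δ ≈ 0.567.
p = a·p₁ + b·p₂ ≈ (0.205, -0.926, -0.318); φ = arcsin(p_z) ≈ -18.55°, λ = atan2(p_y, p_x) ≈ -77.54°.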